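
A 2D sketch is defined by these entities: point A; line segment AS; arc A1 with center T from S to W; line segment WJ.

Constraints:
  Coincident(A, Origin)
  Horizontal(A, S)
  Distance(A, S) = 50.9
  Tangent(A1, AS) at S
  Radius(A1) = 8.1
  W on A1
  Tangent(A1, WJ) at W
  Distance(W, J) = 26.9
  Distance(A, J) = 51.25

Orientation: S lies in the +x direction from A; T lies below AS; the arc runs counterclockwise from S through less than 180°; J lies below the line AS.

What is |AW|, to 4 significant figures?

43.44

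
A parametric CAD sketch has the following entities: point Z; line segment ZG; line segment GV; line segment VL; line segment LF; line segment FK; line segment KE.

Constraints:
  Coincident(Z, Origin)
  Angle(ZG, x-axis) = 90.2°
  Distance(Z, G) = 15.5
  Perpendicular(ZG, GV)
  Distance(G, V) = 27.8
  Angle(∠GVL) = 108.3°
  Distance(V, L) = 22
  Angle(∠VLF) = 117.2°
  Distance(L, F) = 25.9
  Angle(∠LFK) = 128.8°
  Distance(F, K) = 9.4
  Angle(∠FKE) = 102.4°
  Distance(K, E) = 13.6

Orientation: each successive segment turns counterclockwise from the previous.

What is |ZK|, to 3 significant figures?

24.0

∠VLF = 117.2° gives LF at -45.3° from the x-axis; with |LF| = 25.9, F = (-16.5, -23.9). ∠LFK = 128.8° gives FK at 5.90° from the x-axis; with |FK| = 9.4, K = (-7.12, -23.0). Then |ZK| = |K − Z| = 24.0.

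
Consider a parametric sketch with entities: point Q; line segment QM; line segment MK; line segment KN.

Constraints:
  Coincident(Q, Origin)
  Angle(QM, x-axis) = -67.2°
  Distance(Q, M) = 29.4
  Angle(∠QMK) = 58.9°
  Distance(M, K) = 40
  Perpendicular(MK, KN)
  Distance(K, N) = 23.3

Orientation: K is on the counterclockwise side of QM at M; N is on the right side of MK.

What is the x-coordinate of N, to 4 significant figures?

53.79

Q is at the origin; QM runs at -67.2° with length 29.4, so M = 29.4·(cos -67.2°, sin -67.2°) = (11.39, -27.10). ∠QMK = 58.9°, so MK runs at -67.2° + (180° − 58.9°) = 53.90° from the x-axis; with |MK| = 40.0, K = M + 40.0·(cos 53.90°, sin 53.90°) = (34.96, 5.217). MK is perpendicular to KN; with |KN| = 23.3 on the right of MK, N = K + 23.3·(0.8080, -0.5892) = (53.79, -8.511). So N.x = 53.79.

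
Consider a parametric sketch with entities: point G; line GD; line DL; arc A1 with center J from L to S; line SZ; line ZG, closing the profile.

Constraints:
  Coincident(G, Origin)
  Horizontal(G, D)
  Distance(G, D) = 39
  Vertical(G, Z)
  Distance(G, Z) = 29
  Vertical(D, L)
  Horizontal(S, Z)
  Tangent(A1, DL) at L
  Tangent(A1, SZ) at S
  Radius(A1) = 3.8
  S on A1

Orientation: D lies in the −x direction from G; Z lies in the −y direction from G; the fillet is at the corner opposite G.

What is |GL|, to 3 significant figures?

46.4

G is at the origin; GD is horizontal with |GD| = 39.0 and D on the −x side, so D = (-39.0, 0.00). G and Z share the same x with |GZ| = 29.0 and Z on the −y side, so Z = (0.00, -29.0). The virtual corner opposite G is at (-39.0, -29.0). Tangency of A1 to DL means the radius JL is perpendicular to DL and since A1 is tangent to SZ there, JS ⟂ SZ, with radius 3.8, so the center J sits 3.8 in from both sides at J = (-35.2, -25.2). That places the tangent points at L = (-39.0, -25.2) on DL and S = (-35.2, -29.0) on SZ. Then |GL| = |L − G| = 46.4.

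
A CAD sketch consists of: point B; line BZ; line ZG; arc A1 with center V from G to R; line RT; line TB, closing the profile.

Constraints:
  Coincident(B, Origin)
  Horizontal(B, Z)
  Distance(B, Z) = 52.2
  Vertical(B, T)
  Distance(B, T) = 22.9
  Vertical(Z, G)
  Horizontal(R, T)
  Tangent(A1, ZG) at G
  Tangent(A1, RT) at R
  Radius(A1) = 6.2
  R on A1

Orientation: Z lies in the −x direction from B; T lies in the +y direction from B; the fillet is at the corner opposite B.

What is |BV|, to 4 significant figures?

48.94

B is at the origin; BZ is horizontal with |BZ| = 52.2 and Z on the −x side, so Z = (-52.20, 0.000). BT is vertical with |BT| = 22.9 and T on the +y side, so T = (0.000, 22.90). The virtual corner opposite B is at (-52.20, 22.90). Tangency of A1 to ZG means the radius VG is perpendicular to ZG and tangency of A1 to RT means the radius VR is perpendicular to RT, with radius 6.2, so the center V sits 6.2 in from both sides at V = (-46.00, 16.70). Then |BV| = |V − B| = 48.94.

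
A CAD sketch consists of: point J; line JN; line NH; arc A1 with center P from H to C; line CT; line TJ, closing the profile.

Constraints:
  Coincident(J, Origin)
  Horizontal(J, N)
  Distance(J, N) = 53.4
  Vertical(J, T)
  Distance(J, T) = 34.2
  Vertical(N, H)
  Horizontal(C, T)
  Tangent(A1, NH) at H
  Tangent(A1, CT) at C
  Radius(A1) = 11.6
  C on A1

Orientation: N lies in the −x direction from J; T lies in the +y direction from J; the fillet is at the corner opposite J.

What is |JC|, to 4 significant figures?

54.01

J is at the origin; J and N share the same y with |JN| = 53.4 and N on the −x side, so N = (-53.40, 0.000). JT is vertical with |JT| = 34.2 and T on the +y side, so T = (0.000, 34.20). The virtual corner opposite J is at (-53.40, 34.20). Since A1 is tangent to NH there, PH ⟂ NH and A1 meets CT tangentially, so PC is at right angles to CT, with radius 11.6, so the center P sits 11.6 in from both sides at P = (-41.80, 22.60). That places the tangent points at H = (-53.40, 22.60) on NH and C = (-41.80, 34.20) on CT. Then |JC| = |C − J| = 54.01.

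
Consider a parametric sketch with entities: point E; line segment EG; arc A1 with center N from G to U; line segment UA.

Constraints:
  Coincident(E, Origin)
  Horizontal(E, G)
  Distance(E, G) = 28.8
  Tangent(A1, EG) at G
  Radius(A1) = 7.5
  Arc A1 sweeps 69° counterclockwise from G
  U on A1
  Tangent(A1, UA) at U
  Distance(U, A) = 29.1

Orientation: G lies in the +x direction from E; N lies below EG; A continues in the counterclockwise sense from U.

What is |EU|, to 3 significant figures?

22.3

Tangency of A1 to EG means the radius NG is perpendicular to EG, so N = G + (0, -7.5) = (28.8, -7.50). On A1, G sits at bearing 90° from N; a 69° counterclockwise sweep puts U at bearing 159°, so U = N + 7.5·(cos 159°, sin 159°) = (21.8, -4.81). Then |EU| = |U − E| = 22.3.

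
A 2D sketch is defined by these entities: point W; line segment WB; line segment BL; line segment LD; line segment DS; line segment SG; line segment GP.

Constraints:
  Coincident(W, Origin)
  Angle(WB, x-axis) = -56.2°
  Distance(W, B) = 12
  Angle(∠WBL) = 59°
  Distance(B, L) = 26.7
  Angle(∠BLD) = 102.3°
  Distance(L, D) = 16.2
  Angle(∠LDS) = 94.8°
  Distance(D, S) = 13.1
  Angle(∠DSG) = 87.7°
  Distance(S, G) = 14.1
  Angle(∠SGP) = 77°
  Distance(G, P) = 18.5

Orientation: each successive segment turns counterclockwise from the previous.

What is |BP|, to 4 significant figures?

32.98

W is at the origin; WB runs at -56.2° with length 12.0, so B = (6.676, -9.972). ∠WBL = 59.0° gives BL at 64.80° from the x-axis; with |BL| = 26.7, L = (18.04, 14.19). ∠BLD = 102.3° gives LD at 142.5° from the x-axis; with |LD| = 16.2, D = (5.192, 24.05). ∠LDS = 94.8° gives DS at -132.3° from the x-axis; with |DS| = 13.1, S = (-3.625, 14.36). ∠DSG = 87.7° gives SG at -40.00° from the x-axis; with |SG| = 14.1, G = (7.176, 5.297). ∠SGP = 77.0° gives GP at 63.00° from the x-axis; with |GP| = 18.5, P = (15.58, 21.78). Then |BP| = |P − B| = 32.98.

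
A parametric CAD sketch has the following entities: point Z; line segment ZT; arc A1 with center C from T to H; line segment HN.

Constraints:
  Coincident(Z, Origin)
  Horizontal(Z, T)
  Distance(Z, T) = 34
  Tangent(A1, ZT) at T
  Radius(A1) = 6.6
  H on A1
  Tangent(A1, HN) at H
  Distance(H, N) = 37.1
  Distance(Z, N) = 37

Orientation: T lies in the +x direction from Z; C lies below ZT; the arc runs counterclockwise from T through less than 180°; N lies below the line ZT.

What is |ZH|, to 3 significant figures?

28.5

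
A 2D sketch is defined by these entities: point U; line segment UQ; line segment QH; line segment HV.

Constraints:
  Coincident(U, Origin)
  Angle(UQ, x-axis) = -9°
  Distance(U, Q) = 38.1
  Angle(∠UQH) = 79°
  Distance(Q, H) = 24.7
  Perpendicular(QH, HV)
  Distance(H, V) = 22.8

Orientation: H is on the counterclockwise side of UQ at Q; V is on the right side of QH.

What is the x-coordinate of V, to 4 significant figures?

59.56

∠UQH = 79.0°, so QH runs at -9.0° + (180° − 79.0°) = 92.00° from the x-axis; with |QH| = 24.7, H = Q + 24.7·(cos 92.00°, sin 92.00°) = (36.77, 18.72). The perpendicularity gives HV at right angles to QH; with |HV| = 22.8 on the right of QH, V = H + 22.8·(0.9994, 0.03490) = (59.56, 19.52). So V.x = 59.56.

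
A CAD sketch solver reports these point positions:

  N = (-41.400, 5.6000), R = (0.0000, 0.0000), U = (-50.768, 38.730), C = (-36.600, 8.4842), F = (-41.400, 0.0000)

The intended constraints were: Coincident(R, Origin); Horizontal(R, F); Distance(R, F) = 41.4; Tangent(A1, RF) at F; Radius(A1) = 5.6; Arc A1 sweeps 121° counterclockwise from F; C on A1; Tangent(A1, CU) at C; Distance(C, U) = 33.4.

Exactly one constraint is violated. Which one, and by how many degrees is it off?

Tangent(A1, CU) at C — off by 5.90°.

R = (0.00, 0.00) ✓; R.y = 0.00, F.y = 0.00 ✓; |RF| = 41.40 ✓; ∠(NF, FR) = 90.00° ✓; |NF| = 5.600 ✓; bearing(N→C) − bearing(N→F) = 121.0° ✓; |NC| = 5.600 ✓; ∠(NC, CU) = 95.90° ✗; |CU| = 33.40 ✓.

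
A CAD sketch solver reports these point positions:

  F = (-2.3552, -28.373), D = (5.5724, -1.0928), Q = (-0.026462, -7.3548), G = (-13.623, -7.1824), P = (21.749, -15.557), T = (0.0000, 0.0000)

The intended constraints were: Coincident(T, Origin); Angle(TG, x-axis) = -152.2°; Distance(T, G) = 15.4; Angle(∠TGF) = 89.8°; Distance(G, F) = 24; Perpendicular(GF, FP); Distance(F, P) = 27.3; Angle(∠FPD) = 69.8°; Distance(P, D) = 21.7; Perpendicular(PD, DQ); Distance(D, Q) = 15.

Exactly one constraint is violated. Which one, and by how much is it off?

Distance(D, Q) = 15 — off by 6.60.

T = (0.00, 0.00) ✓; TG at -152.2° ✓; |TG| = 15.40 ✓; ∠TGF = 89.80° ✓; |GF| = 24.00 ✓; ∠(GF, FP) = 90.00° ✓; |FP| = 27.30 ✓; ∠FPD = 69.80° ✓; |PD| = 21.70 ✓; ∠(PD, DQ) = 90.00° ✓; |DQ| = 8.400 ✗.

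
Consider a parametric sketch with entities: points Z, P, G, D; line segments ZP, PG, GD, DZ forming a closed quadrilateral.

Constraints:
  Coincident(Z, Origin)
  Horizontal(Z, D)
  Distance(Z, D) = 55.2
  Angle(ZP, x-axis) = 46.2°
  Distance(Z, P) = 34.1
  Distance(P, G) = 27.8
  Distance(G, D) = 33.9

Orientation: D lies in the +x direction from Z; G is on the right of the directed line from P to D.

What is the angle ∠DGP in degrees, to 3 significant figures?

80.3°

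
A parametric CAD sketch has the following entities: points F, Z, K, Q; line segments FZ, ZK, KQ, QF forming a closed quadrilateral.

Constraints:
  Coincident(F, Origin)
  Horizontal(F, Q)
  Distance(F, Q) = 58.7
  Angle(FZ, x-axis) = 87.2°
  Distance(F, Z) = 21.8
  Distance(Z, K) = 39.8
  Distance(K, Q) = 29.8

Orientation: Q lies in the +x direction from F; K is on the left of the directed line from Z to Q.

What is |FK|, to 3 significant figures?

47.3

Checks: |ZK| = 39.80 ✓; |KQ| = 29.80 ✓.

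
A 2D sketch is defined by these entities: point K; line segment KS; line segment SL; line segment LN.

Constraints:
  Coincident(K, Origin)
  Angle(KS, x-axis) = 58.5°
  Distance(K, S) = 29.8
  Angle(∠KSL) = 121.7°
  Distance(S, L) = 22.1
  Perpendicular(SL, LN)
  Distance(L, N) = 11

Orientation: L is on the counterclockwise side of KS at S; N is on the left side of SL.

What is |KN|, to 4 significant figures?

40.40

K is at the origin; KS runs at 58.5° with length 29.8, so S = 29.8·(cos 58.5°, sin 58.5°) = (15.57, 25.41). ∠KSL = 121.7°, so SL runs at 58.5° + (180° − 121.7°) = 116.8° from the x-axis; with |SL| = 22.1, L = S + 22.1·(cos 116.8°, sin 116.8°) = (5.606, 45.13). SL is perpendicular to LN; with |LN| = 11.0 on the left of SL, N = L + 11.0·(-0.8926, -0.4509) = (-4.212, 40.18). Then |KN| = |N − K| = 40.40.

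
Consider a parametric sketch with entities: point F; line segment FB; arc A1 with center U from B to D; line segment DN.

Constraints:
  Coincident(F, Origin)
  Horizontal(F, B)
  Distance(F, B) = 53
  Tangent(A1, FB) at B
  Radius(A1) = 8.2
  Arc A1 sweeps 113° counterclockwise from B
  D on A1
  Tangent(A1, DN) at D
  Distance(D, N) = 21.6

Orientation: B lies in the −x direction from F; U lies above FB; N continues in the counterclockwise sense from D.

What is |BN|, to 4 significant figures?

31.30

F is at the origin; F and B share the same y with |FB| = 53.0 and B on the −x side, so B = (-53.00, 0.000). A1 meets FB tangentially, so UB is at right angles to FB, so U = B + (0, 8.2) = (-53.00, 8.200). On A1, B sits at bearing -90° from U; a 113° counterclockwise sweep puts D at bearing 23°, so D = U + 8.2·(cos 23°, sin 23°) = (-45.45, 11.40). Tangency of A1 to DN means the radius UD is perpendicular to DN, so DN runs along (−sin 23°, cos 23°); with |DN| = 21.6, N = (-53.89, 31.29). Then |BN| = |N − B| = 31.30.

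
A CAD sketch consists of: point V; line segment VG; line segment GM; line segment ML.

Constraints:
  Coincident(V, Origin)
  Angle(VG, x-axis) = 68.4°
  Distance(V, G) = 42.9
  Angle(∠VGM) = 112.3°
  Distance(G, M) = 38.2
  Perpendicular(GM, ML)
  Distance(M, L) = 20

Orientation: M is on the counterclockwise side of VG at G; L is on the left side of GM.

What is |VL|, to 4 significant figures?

57.93

V is at the origin; VG runs at 68.4° with length 42.9, so G = 42.9·(cos 68.4°, sin 68.4°) = (15.79, 39.89). ∠VGM = 112.3°, so GM runs at 68.4° + (180° − 112.3°) = 136.1° from the x-axis; with |GM| = 38.2, M = G + 38.2·(cos 136.1°, sin 136.1°) = (-11.73, 66.38). GM ⟂ ML; with |ML| = 20.0 on the left of GM, L = M + 20.0·(-0.6934, -0.7206) = (-25.60, 51.96). Then |VL| = |L − V| = 57.93.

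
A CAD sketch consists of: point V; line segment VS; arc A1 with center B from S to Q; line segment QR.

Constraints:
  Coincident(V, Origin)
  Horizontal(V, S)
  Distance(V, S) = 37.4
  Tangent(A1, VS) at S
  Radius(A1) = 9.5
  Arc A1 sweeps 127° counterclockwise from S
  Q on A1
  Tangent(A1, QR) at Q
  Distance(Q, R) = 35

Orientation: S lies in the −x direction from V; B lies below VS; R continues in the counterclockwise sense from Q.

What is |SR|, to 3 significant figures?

45.2

V is at the origin; V and S share the same y with |VS| = 37.4 and S on the −x side, so S = (-37.4, 0.00). Tangency of A1 to VS means the radius BS is perpendicular to VS, so B = S + (0, -9.5) = (-37.4, -9.50). On A1, S sits at bearing 90° from B; a 127° counterclockwise sweep puts Q at bearing 217°, so Q = B + 9.5·(cos 217°, sin 217°) = (-45.0, -15.2). Tangency of A1 to QR means the radius BQ is perpendicular to QR, so QR runs along (−sin 217°, cos 217°); with |QR| = 35.0, R = (-23.9, -43.2). Then |SR| = |R − S| = 45.2.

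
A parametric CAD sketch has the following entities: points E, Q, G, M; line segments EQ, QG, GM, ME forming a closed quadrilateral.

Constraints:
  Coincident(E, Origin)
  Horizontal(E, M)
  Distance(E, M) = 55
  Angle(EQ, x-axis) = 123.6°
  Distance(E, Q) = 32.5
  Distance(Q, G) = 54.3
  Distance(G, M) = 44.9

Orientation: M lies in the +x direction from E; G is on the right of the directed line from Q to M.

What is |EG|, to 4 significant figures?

21.84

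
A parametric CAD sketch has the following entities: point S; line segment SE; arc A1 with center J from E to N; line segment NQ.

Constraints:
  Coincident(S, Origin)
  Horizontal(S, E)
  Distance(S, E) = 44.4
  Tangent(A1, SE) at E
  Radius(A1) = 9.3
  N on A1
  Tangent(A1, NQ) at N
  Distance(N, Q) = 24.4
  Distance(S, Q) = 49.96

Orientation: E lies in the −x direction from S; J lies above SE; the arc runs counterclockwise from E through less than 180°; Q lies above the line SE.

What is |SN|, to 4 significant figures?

36.46

S is at the origin; S and E share the same y with |SE| = 44.4 and E on the −x side, so E = (-44.40, 0.000). The tangent condition forces JE to be normal to SE, so J = E + (0, 9.3) = (-44.40, 9.300). Since JN ⟂ NQ (tangency), |JQ| = √(9.3² + 24.4²) = 26.11 regardless of where N sits on A1. So Q lies on both circle(S, 49.96) and circle(J, 26.11); the above-SE intersection is Q = (-36.45, 34.17). N is the foot of the tangent from Q: N = (-35.11, 9.808).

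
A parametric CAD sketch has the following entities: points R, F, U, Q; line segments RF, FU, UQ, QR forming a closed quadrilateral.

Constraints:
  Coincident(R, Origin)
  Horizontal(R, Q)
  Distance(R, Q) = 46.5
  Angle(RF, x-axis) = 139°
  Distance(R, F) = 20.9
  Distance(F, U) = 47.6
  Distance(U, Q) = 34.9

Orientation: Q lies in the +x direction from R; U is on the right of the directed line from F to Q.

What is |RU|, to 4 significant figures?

26.79

Checks: |FU| = 47.60 ✓; |UQ| = 34.90 ✓.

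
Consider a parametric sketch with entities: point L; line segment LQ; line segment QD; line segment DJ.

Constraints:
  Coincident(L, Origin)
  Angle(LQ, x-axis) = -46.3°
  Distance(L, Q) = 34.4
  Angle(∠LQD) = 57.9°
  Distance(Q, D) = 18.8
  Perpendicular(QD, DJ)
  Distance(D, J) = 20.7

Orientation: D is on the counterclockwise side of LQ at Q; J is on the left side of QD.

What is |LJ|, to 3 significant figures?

8.46

L is at the origin; LQ runs at -46.3° with length 34.4, so Q = 34.4·(cos -46.3°, sin -46.3°) = (23.8, -24.9). ∠LQD = 57.9°, so QD runs at -46.3° + (180° − 57.9°) = 75.8° from the x-axis; with |QD| = 18.8, D = Q + 18.8·(cos 75.8°, sin 75.8°) = (28.4, -6.64). The perpendicularity gives DJ at right angles to QD; with |DJ| = 20.7 on the left of QD, J = D + 20.7·(-0.969, 0.245) = (8.31, -1.57). Then |LJ| = |J − L| = 8.46.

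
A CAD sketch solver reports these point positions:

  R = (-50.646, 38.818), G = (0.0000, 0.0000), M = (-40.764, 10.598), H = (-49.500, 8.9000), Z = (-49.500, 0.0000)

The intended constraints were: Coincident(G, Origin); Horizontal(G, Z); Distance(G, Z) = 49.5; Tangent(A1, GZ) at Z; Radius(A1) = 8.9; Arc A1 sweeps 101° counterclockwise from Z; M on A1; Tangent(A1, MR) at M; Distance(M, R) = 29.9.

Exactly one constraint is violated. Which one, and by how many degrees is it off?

Tangent(A1, MR) at M — off by 8.30°.

G = (0.00, 0.00) ✓; G.y = 0.00, Z.y = 0.00 ✓; |GZ| = 49.50 ✓; ∠(HZ, ZG) = 90.00° ✓; |HZ| = 8.900 ✓; bearing(H→M) − bearing(H→Z) = 101.0° ✓; |HM| = 8.899 ✓; ∠(HM, MR) = 81.70° ✗; |MR| = 29.90 ✓.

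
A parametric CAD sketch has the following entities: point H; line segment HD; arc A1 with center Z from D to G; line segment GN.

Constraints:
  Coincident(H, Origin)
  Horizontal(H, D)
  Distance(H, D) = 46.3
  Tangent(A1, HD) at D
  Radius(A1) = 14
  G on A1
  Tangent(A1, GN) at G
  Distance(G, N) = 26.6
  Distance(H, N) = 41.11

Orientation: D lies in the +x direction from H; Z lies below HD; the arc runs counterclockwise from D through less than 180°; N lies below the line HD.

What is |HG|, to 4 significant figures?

34.43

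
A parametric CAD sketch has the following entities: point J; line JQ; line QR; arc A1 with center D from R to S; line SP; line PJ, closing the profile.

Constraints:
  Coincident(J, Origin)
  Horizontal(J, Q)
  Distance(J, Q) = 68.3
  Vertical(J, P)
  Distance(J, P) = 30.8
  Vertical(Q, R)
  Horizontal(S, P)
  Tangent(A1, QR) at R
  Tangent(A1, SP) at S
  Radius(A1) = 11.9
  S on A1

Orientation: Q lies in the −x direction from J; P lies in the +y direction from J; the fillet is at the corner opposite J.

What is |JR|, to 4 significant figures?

70.87

J is at the origin; J and Q share the same y with |JQ| = 68.3 and Q on the −x side, so Q = (-68.30, 0.000). JP is vertical with |JP| = 30.8 and P on the +y side, so P = (0.000, 30.80). The virtual corner opposite J is at (-68.30, 30.80). Tangency of A1 to QR means the radius DR is perpendicular to QR and A1 meets SP tangentially, so DS is at right angles to SP, with radius 11.9, so the center D sits 11.9 in from both sides at D = (-56.40, 18.90). That places the tangent points at R = (-68.30, 18.90) on QR and S = (-56.40, 30.80) on SP. Then |JR| = |R − J| = 70.87.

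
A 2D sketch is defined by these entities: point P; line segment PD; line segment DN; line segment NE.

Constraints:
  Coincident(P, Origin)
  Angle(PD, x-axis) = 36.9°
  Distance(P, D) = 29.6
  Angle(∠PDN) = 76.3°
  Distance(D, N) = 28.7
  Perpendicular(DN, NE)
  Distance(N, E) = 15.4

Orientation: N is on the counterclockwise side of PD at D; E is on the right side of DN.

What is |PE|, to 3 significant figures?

49.2

P is at the origin; PD runs at 36.9° with length 29.6, so D = 29.6·(cos 36.9°, sin 36.9°) = (23.7, 17.8). ∠PDN = 76.3°, so DN runs at 36.9° + (180° − 76.3°) = 141° from the x-axis; with |DN| = 28.7, N = D + 28.7·(cos 141°, sin 141°) = (1.49, 36.0). The perpendicularity gives NE at right angles to DN; with |NE| = 15.4 on the right of DN, E = N + 15.4·(0.635, 0.773) = (11.3, 47.9). Then |PE| = |E − P| = 49.2.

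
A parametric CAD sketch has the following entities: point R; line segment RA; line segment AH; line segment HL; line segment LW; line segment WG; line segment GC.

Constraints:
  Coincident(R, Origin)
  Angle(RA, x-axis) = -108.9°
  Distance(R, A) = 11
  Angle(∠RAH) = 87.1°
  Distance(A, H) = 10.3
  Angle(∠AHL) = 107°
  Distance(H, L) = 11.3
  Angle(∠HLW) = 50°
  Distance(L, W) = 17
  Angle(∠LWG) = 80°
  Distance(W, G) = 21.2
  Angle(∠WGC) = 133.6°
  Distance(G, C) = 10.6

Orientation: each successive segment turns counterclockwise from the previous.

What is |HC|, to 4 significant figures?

18.30

∠LWG = 80.0° gives WG at -73.00° from the x-axis; with |WG| = 21.2, G = (1.817, -26.11). ∠WGC = 133.6° gives GC at -26.60° from the x-axis; with |GC| = 10.6, C = (11.30, -30.86). Then |HC| = |C − H| = 18.30.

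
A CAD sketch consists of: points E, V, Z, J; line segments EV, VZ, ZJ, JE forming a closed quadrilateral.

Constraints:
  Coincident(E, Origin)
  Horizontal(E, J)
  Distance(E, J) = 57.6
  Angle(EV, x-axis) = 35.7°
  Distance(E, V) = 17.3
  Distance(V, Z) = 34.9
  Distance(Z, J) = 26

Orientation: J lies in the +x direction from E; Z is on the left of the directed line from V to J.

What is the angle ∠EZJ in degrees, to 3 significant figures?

88.9°

E is at the origin; E and J share the same y with |EJ| = 57.6 and J in +x, so J = (57.6, 0). EV runs at 35.7° with |EV| = 17.3, so V = (14.0, 10.1). Z is determined by |VZ| = 34.9 and |ZJ| = 26.0 together: it lies at the intersection of circle(V, 34.9) and circle(J, 26.0). With |VJ| = 44.7, the foot of the radical line on VJ is 28.4 from V and the perpendicular offset is √(34.9² − 28.4²) = 20.3. Taking the left-of-VJ solution: Z = (46.3, 23.4).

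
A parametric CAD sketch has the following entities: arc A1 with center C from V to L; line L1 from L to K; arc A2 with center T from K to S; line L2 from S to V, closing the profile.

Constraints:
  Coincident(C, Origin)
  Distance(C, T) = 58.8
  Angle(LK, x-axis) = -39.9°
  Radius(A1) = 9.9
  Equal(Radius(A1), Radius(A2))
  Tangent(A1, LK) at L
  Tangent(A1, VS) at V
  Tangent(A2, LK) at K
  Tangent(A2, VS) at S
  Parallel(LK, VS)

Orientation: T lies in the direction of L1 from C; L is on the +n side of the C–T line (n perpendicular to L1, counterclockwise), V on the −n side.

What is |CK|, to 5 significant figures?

59.628

Tangency of A1 to both parallel lines with radius 9.9 puts L and V at C ± 9.9·n: L = (6.3504, 7.5949), V = (-6.3504, -7.5949). Equal radii place K and S the same way about T: K = T + 9.9·n = (51.460, -30.122), S = T − 9.9·n = (38.759, -45.312). Then |CK| = |K − C| = 59.628.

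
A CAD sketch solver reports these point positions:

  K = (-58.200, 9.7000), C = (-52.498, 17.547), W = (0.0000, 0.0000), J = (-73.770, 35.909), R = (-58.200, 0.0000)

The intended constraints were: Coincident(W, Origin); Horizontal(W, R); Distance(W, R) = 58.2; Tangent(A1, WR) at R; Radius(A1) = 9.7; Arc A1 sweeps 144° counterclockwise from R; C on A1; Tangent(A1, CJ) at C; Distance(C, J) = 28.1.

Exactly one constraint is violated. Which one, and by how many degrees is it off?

Tangent(A1, CJ) at C — off by 4.80°.

W = (0.00, 0.00) ✓; W.y = 0.00, R.y = 0.00 ✓; |WR| = 58.20 ✓; ∠(KR, RW) = 90.00° ✓; |KR| = 9.700 ✓; bearing(K→C) − bearing(K→R) = 144.0° ✓; |KC| = 9.700 ✓; ∠(KC, CJ) = 94.80° ✗; |CJ| = 28.10 ✓.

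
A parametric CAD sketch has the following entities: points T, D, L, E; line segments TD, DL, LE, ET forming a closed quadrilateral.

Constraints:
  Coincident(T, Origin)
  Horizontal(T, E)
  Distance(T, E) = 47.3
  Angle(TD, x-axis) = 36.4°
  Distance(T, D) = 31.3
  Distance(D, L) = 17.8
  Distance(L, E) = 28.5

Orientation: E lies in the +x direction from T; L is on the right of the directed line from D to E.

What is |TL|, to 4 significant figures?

18.97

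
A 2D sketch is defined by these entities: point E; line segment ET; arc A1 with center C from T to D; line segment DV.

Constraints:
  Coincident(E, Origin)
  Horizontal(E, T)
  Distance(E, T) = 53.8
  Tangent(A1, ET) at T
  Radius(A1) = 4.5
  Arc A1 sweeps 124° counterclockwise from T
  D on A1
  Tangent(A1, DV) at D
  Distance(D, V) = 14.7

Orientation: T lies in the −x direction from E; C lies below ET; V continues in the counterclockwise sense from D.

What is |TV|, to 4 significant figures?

19.72

E is at the origin; ET is horizontal with |ET| = 53.8 and T on the −x side, so T = (-53.80, 0.000). The tangent condition forces CT to be normal to ET, so C = T + (0, -4.5) = (-53.80, -4.500). On A1, T sits at bearing 90° from C; a 124° counterclockwise sweep puts D at bearing 214°, so D = C + 4.5·(cos 214°, sin 214°) = (-57.53, -7.016). A1 meets DV tangentially, so CD is at right angles to DV, so DV runs along (−sin 214°, cos 214°); with |DV| = 14.7, V = (-49.31, -19.20). Then |TV| = |V − T| = 19.72.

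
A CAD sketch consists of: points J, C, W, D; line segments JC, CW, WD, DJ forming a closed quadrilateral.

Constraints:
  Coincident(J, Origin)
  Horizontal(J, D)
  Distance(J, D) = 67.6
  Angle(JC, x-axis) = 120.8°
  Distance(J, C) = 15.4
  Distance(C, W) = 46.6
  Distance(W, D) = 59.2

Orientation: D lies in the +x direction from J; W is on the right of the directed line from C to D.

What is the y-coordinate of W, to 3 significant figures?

-27.3

J is at the origin; J and D share the same y with |JD| = 67.6 and D in +x, so D = (67.6, 0). JC runs at 120.8° with |JC| = 15.4, so C = (-7.89, 13.2). W is determined by |CW| = 46.6 and |WD| = 59.2 together: it lies at the intersection of circle(C, 46.6) and circle(D, 59.2). With |CD| = 76.6, the foot of the radical line on CD is 29.6 from C and the perpendicular offset is √(46.6² − 29.6²) = 36.0. Taking the right-of-CD solution: W = (15.1, -27.3).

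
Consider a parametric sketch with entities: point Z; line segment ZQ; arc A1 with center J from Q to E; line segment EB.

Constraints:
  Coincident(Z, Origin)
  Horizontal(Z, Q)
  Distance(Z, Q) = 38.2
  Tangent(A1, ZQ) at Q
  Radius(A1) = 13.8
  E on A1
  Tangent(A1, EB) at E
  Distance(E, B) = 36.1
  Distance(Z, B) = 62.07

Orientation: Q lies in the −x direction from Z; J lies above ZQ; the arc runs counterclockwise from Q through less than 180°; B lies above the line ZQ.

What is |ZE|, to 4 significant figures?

30.18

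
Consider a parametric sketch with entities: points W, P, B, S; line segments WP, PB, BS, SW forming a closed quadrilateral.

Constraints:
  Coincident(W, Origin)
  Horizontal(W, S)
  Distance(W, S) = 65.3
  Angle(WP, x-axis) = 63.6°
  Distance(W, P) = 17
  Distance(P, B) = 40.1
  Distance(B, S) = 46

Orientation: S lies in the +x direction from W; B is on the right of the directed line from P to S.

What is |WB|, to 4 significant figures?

32.32

Checks: |PB| = 40.10 ✓; |BS| = 46.00 ✓.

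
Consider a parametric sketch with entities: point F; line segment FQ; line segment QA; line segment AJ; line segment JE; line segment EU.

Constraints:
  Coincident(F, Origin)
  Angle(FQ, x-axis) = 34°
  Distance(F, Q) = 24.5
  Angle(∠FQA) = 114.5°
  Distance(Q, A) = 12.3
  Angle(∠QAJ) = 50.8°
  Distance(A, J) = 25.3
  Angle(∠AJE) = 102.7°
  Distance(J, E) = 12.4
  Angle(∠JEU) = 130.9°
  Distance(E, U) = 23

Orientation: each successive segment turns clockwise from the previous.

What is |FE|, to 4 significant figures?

9.434

F is at the origin; FQ runs at 34.0° with length 24.5, so Q = (20.31, 13.70). ∠FQA = 114.5° gives QA at -31.50° from the x-axis; with |QA| = 12.3, A = (30.80, 7.273). ∠QAJ = 50.8° gives AJ at -160.7° from the x-axis; with |AJ| = 25.3, J = (6.921, -1.089). ∠AJE = 102.7° gives JE at 122.0° from the x-axis; with |JE| = 12.4, E = (0.3497, 9.427). Then |FE| = |E − F| = 9.434.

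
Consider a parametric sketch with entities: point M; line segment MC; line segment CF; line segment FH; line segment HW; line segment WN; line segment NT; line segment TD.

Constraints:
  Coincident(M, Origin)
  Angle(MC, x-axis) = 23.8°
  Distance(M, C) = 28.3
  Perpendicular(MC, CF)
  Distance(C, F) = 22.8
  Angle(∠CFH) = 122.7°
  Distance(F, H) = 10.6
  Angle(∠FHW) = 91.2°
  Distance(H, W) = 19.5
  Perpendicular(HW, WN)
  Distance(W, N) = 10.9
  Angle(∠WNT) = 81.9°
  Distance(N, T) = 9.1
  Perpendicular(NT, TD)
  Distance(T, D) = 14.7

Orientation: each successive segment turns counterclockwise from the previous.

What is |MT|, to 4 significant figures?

25.92

HW ⟂ WN, so WN runs at -10.10°; with |WN| = 10.9, N = (13.53, 12.81). ∠WNT = 81.9° gives NT at 88.00° from the x-axis; with |NT| = 9.1, T = (13.85, 21.91). Then |MT| = |T − M| = 25.92.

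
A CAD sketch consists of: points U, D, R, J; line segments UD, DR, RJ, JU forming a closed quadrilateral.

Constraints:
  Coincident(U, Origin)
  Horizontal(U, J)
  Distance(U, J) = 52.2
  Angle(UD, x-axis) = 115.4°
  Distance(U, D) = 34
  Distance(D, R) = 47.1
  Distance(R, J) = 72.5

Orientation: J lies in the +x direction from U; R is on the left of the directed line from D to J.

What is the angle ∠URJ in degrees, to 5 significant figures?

43.770°

Checks: |DR| = 47.10 ✓; |RJ| = 72.50 ✓.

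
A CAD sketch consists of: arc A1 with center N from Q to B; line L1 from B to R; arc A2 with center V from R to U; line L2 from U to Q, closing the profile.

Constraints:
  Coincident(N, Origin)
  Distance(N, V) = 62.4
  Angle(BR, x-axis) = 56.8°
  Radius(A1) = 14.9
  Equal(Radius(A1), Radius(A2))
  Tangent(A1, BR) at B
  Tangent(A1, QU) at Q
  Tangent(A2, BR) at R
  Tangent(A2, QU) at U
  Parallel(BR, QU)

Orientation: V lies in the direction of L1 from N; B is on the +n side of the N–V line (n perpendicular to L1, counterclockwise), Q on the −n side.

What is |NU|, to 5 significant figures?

64.154

The slot axis is L1's direction at 56.8°, so u = (cos 56.8°, sin 56.8°) = (0.54756, 0.83676) and n = (−sin 56.8°, cos 56.8°) = (-0.83676, 0.54756). N is at the origin and V lies 62.4 along u from N, so V = 62.4·u = (34.168, 52.214). Tangency of A1 to both parallel lines with radius 14.9 puts B and Q at N ± 14.9·n: B = (-12.468, 8.1587), Q = (12.468, -8.1587). Equal radii place R and U the same way about V: R = V + 14.9·n = (21.700, 60.373), U = V − 14.9·n = (46.636, 44.055). Then |NU| = |U − N| = 64.154.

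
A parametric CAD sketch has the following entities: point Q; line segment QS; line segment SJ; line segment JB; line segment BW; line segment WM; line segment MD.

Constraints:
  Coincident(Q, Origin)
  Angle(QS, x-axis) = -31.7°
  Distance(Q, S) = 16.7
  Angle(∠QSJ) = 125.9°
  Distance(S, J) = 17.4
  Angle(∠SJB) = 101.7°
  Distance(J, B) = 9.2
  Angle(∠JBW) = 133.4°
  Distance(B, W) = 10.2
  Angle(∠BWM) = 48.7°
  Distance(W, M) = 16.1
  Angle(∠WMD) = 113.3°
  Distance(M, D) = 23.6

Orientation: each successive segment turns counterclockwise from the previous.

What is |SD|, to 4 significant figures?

31.04

Q is at the origin; QS runs at -31.7° with length 16.7, so S = (14.21, -8.775). ∠QSJ = 125.9° gives SJ at 22.40° from the x-axis; with |SJ| = 17.4, J = (30.30, -2.145). ∠SJB = 101.7° gives JB at 100.7° from the x-axis; with |JB| = 9.2, B = (28.59, 6.895). ∠JBW = 133.4° gives BW at 147.3° from the x-axis; with |BW| = 10.2, W = (20.00, 12.41). ∠BWM = 48.7° gives WM at -81.40° from the x-axis; with |WM| = 16.1, M = (22.41, -3.513). ∠WMD = 113.3° gives MD at -14.70° from the x-axis; with |MD| = 23.6, D = (45.24, -9.502). Then |SD| = |D − S| = 31.04.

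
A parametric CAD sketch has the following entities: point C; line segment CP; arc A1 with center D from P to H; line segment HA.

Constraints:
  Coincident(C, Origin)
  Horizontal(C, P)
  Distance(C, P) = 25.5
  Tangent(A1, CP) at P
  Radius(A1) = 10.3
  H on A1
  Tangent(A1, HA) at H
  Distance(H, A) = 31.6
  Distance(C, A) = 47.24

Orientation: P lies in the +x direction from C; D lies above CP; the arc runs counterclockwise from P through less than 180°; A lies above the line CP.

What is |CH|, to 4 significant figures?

37.76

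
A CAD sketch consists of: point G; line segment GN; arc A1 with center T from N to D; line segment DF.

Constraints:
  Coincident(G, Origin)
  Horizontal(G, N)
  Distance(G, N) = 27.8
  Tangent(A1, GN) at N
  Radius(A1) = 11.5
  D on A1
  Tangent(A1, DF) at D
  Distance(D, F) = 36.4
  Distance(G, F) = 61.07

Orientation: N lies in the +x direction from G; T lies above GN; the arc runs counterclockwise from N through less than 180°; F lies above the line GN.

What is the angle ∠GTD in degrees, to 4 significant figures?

161.0°

G is at the origin; GN is horizontal with |GN| = 27.8 and N on the +x side, so N = (27.80, 0.000). Since A1 is tangent to GN there, TN ⟂ GN, so T = N + (0, 11.5) = (27.80, 11.50). Since TD ⟂ DF (tangency), |TF| = √(11.5² + 36.4²) = 38.17 regardless of where D sits on A1. So F lies on both circle(G, 61.07) and circle(T, 38.17); the above-GN intersection is F = (37.07, 48.53). D is the foot of the tangent from F: D = (39.28, 12.20).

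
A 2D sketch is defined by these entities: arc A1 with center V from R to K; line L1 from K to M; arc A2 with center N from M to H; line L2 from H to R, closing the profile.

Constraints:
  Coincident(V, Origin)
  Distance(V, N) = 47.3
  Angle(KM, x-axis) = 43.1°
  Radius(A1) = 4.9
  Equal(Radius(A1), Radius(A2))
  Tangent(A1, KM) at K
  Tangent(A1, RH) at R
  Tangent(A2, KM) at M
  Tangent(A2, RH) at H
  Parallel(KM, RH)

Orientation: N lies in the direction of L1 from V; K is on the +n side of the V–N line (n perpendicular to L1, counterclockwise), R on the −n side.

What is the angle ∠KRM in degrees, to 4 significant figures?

78.29°

Tangency of A1 to both parallel lines with radius 4.9 puts K and R at V ± 4.9·n: K = (-3.348, 3.578), R = (3.348, -3.578). Equal radii place M and H the same way about N: M = N + 4.9·n = (31.19, 35.90), H = N − 4.9·n = (37.88, 28.74). Then cos ∠KRM = RK·RM / (|RK||RM|), giving 78.29°.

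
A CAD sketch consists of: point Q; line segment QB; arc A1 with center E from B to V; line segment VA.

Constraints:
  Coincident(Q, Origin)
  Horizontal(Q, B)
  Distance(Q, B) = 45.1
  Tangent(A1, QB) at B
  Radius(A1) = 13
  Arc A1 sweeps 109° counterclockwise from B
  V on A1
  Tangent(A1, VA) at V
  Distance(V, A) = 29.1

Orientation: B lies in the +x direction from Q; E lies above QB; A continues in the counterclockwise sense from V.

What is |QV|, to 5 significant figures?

59.923

Tangency of A1 to QB means the radius EB is perpendicular to QB, so E = B + (0, 13) = (45.100, 13.000). On A1, B sits at bearing -90° from E; a 109° counterclockwise sweep puts V at bearing 19°, so V = E + 13.0·(cos 19°, sin 19°) = (57.392, 17.232). Then |QV| = |V − Q| = 59.923.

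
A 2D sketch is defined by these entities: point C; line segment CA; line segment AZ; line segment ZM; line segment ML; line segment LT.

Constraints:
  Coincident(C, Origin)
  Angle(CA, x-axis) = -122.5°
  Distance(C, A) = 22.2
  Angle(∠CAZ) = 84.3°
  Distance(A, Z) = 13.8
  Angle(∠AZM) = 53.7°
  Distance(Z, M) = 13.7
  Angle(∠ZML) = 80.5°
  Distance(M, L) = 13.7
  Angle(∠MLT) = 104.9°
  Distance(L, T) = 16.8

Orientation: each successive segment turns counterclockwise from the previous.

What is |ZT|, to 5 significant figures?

15.992

C is at the origin; CA runs at -122.5° with length 22.2, so A = (-11.928, -18.723). ∠CAZ = 84.3° gives AZ at -26.800° from the x-axis; with |AZ| = 13.8, Z = (0.38963, -24.945). ∠AZM = 53.7° gives ZM at 99.500° from the x-axis; with |ZM| = 13.7, M = (-1.8715, -11.433). ∠ZML = 80.5° gives ML at -161.00° from the x-axis; with |ML| = 13.7, L = (-14.825, -15.894). ∠MLT = 104.9° gives LT at -85.900° from the x-axis; with |LT| = 16.8, T = (-13.624, -32.651). Then |ZT| = |T − Z| = 15.992.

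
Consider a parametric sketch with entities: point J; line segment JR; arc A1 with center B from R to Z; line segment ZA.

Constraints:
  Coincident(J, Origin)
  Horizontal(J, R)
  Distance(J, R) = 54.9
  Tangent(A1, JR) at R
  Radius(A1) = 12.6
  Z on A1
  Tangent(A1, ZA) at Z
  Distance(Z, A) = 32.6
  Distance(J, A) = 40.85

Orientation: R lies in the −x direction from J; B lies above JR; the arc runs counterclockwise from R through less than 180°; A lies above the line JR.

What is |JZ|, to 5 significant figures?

44.964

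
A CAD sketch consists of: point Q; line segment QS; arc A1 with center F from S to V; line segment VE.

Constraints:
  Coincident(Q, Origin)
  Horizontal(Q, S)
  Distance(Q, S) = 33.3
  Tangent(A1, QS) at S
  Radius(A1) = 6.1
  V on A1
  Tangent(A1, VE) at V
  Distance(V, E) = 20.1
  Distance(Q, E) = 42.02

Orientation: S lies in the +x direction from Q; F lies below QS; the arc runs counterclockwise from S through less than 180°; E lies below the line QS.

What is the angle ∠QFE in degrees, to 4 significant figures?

97.20°

Checks: |FV| = 6.100 ✓; ∠(FV, VE) = 90.00° ✓; |VE| = 20.10 ✓; |QE| = 42.02 ✓.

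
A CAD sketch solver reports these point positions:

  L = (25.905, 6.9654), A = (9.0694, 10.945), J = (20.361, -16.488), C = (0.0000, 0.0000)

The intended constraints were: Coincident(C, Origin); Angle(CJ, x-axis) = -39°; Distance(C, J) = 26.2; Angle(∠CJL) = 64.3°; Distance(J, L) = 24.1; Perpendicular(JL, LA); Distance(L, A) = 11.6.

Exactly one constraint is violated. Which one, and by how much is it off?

Distance(L, A) = 11.6 — off by 5.70.

C = (0.00, 0.00) ✓; CJ at -39.00° ✓; |CJ| = 26.20 ✓; ∠CJL = 64.30° ✓; |JL| = 24.10 ✓; ∠(JL, LA) = 90.00° ✓; |LA| = 17.30 ✗.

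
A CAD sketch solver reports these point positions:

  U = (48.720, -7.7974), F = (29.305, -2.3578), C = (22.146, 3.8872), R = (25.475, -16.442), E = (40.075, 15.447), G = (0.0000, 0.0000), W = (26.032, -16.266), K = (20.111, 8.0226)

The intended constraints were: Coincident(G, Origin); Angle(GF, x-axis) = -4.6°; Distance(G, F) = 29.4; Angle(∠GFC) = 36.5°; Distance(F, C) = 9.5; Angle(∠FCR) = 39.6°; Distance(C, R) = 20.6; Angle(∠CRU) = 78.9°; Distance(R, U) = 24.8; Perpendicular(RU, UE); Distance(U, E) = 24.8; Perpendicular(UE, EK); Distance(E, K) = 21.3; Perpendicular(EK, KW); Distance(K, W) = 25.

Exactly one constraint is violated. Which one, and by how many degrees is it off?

Perpendicular(EK, KW) — off by 6.70°.

G = (0.00, 0.00) ✓; GF at -4.600° ✓; |GF| = 29.40 ✓; ∠GFC = 36.50° ✓; |FC| = 9.500 ✓; ∠FCR = 39.60° ✓; |CR| = 20.60 ✓; ∠CRU = 78.90° ✓; |RU| = 24.80 ✓; ∠(RU, UE) = 90.00° ✓; |UE| = 24.80 ✓; ∠(UE, EK) = 90.00° ✓; |EK| = 21.30 ✓; ∠(EK, KW) = 83.30° ✗; |KW| = 25.00 ✓.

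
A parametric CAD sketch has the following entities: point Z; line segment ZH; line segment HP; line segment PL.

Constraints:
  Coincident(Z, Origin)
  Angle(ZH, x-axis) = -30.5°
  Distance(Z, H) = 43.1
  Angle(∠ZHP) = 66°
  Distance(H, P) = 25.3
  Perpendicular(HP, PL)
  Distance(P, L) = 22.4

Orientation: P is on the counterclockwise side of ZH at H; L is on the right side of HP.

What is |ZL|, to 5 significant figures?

62.261

∠ZHP = 66.0°, so HP runs at -30.5° + (180° − 66.0°) = 83.500° from the x-axis; with |HP| = 25.3, P = H + 25.3·(cos 83.500°, sin 83.500°) = (40.000, 3.2625). The perpendicularity gives PL at right angles to HP; with |PL| = 22.4 on the right of HP, L = P + 22.4·(0.99357, -0.11320) = (62.256, 0.72671). Then |ZL| = |L − Z| = 62.261.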